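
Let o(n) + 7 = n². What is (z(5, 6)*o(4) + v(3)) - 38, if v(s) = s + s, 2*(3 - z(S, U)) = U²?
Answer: -167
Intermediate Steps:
z(S, U) = 3 - U²/2
o(n) = -7 + n²
v(s) = 2*s
(z(5, 6)*o(4) + v(3)) - 38 = ((3 - ½*6²)*(-7 + 4²) + 2*3) - 38 = ((3 - ½*36)*(-7 + 16) + 6) - 38 = ((3 - 18)*9 + 6) - 38 = (-15*9 + 6) - 38 = (-135 + 6) - 38 = -129 - 38 = -167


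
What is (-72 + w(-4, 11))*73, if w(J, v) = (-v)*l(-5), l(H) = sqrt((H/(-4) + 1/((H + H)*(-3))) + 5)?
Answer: -5256 - 803*sqrt(5655)/30 ≈ -7268.8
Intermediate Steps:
l(H) = sqrt(5 - H/4 - 1/(6*H)) (l(H) = sqrt((H*(-1/4) - 1/3/(2*H)) + 5) = sqrt((-H/4 + (1/(2*H))*(-1/3)) + 5) = sqrt((-H/4 - 1/(6*H)) + 5) = sqrt(5 - H/4 - 1/(6*H)))
w(J, v) = -v*sqrt(5655)/30 (w(J, v) = (-v)*(sqrt(180 - 9*(-5) - 6/(-5))/6) = (-v)*(sqrt(180 + 45 - 6*(-1/5))/6) = (-v)*(sqrt(180 + 45 + 6/5)/6) = (-v)*(sqrt(1131/5)/6) = (-v)*((sqrt(5655)/5)/6) = (-v)*(sqrt(5655)/30) = -v*sqrt(5655)/30)
(-72 + w(-4, 11))*73 = (-72 - 1/30*11*sqrt(5655))*73 = (-72 - 11*sqrt(5655)/30)*73 = -5256 - 803*sqrt(5655)/30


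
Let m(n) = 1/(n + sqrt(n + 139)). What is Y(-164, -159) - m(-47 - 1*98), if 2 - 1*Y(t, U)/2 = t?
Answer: 6982437/21031 + I*sqrt(6)/21031 ≈ 332.01 + 0.00011647*I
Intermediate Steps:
Y(t, U) = 4 - 2*t
m(n) = 1/(n + sqrt(139 + n))
Y(-164, -159) - m(-47 - 1*98) = (4 - 2*(-164)) - 1/((-47 - 1*98) + sqrt(139 + (-47 - 1*98))) = (4 + 328) - 1/((-47 - 98) + sqrt(139 + (-47 - 98))) = 332 - 1/(-145 + sqrt(139 - 145)) = 332 - 1/(-145 + sqrt(-6)) = 332 - 1/(-145 + I*sqrt(6))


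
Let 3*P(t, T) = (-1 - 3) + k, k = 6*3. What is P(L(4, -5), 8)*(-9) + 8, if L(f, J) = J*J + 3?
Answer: -34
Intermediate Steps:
k = 18
L(f, J) = 3 + J² (L(f, J) = J² + 3 = 3 + J²)
P(t, T) = 14/3 (P(t, T) = ((-1 - 3) + 18)/3 = (-4 + 18)/3 = (⅓)*14 = 14/3)
P(L(4, -5), 8)*(-9) + 8 = (14/3)*(-9) + 8 = -42 + 8 = -34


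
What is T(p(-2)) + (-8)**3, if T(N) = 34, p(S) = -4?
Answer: -478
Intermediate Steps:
T(p(-2)) + (-8)**3 = 34 + (-8)**3 = 34 - 512 = -478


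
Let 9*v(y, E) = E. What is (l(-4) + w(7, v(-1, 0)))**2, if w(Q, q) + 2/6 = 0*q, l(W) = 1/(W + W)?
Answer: 121/576 ≈ 0.21007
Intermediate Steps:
v(y, E) = E/9
l(W) = 1/(2*W)
w(Q, q) = -1/3 (w(Q, q) = -1/3 + 0*q = -1/3 + 0 = -1/3)
(l(-4) + w(7, v(-1, 0)))**2 = ((1/2)/(-4) - 1/3)**2 = ((1/2)*(-1/4) - 1/3)**2 = (-1/8 - 1/3)**2 = (-11/24)**2 = 121/576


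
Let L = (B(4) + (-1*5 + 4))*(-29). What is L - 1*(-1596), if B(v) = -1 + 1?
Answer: 1625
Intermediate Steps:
B(v) = 0
L = 29 (L = (0 + (-1*5 + 4))*(-29) = (0 + (-5 + 4))*(-29) = (0 - 1)*(-29) = -1*(-29) = 29)
L - 1*(-1596) = 29 - 1*(-1596) = 29 + 1596 = 1625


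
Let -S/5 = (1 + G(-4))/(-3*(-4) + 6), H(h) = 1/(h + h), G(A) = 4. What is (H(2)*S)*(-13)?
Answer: 325/72 ≈ 4.5139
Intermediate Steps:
H(h) = 1/(2*h)
S = -25/18 (S = -5*(1 + 4)/(-3*(-4) + 6) = -25/(12 + 6) = -25/18 ≈ -1.3889)
(H(2)*S)*(-13) = (((½)/2)*(-25/18))*(-13) = (((½)*(½))*(-25/18))*(-13) = ((¼)*(-25/18))*(-13) = -25/72*(-13) = 325/72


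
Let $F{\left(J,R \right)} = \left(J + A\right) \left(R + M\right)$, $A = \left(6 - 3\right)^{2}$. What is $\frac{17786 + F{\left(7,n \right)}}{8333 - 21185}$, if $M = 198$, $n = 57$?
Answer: $- \frac{10933}{6426} \approx -1.7014$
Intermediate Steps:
$A = 9$ ($A = 3^{2} = 9$)
$F{\left(J,R \right)} = \left(9 + J\right) \left(198 + R\right)$ ($F{\left(J,R \right)} = \left(J + 9\right) \left(R + 198\right) = \left(9 + J\right) \left(198 + R\right)$)
$\frac{17786 + F{\left(7,n \right)}}{8333 - 21185} = \frac{17786 + \left(1782 + 9 \cdot 57 + 198 \cdot 7 + 7 \cdot 57\right)}{8333 - 21185} = \frac{17786 + \left(1782 + 513 + 1386 + 399\right)}{-12852} = \left(17786 + 4080\right) \left(- \frac{1}{12852}\right) = 21866 \left(- \frac{1}{12852}\right) = - \frac{10933}{6426}$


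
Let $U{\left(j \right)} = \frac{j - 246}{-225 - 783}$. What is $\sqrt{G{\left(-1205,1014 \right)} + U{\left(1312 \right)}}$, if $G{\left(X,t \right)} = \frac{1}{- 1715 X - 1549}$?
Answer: $\frac{i \sqrt{883900934827246}}{28910364} \approx 1.0284 i$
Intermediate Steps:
$G{\left(X,t \right)} = \frac{1}{-1549 - 1715 X}$
$U{\left(j \right)} = \frac{41}{168} - \frac{j}{1008}$ ($U{\left(j \right)} = \frac{-246 + j}{-1008} = \left(-246 + j\right) \left(- \frac{1}{1008}\right) = \frac{41}{168} - \frac{j}{1008}$)
$\sqrt{G{\left(-1205,1014 \right)} + U{\left(1312 \right)}} = \sqrt{- \frac{1}{1549 + 1715 \left(-1205\right)} + \left(\frac{41}{168} - \frac{82}{63}\right)} = \sqrt{- \frac{1}{1549 - 2066575} + \left(\frac{41}{168} - \frac{82}{63}\right)} = \sqrt{- \frac{1}{-2065026} - \frac{533}{504}} = \sqrt{\left(-1\right) \left(- \frac{1}{2065026}\right) - \frac{533}{504}} = \sqrt{\frac{1}{2065026} - \frac{533}{504}} = \sqrt{- \frac{183443059}{173462184}} = \frac{i \sqrt{883900934827246}}{28910364}$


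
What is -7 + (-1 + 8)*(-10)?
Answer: -77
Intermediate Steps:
-7 + (-1 + 8)*(-10) = -7 + 7*(-10) = -7 - 70 = -77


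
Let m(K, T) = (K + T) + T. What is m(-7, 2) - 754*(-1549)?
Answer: 1167943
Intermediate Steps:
m(K, T) = K + 2*T
m(-7, 2) - 754*(-1549) = (-7 + 2*2) - 754*(-1549) = (-7 + 4) + 1167946 = -3 + 1167946 = 1167943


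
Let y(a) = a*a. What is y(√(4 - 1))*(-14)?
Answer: -42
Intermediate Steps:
y(a) = a²
y(√(4 - 1))*(-14) = (√(4 - 1))²*(-14) = (√3)²*(-14) = 3*(-14) = -42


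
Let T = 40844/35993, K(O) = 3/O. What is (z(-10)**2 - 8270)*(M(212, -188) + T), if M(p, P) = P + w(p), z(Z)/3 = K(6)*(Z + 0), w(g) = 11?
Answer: 50924182265/35993 ≈ 1.4148e+6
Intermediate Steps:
T = 40844/35993 (T = 40844*(1/35993) = 40844/35993 ≈ 1.1348)
z(Z) = 3*Z/2 (z(Z) = 3*((3/6)*(Z + 0)) = 3*((3*(1/6))*Z) = 3*(Z/2) = 3*Z/2)
M(p, P) = 11 + P (M(p, P) = P + 11 = 11 + P)
(z(-10)**2 - 8270)*(M(212, -188) + T) = (((3/2)*(-10))**2 - 8270)*((11 - 188) + 40844/35993) = ((-15)**2 - 8270)*(-177 + 40844/35993) = (225 - 8270)*(-6329917/35993) = -8045*(-6329917/35993) = 50924182265/35993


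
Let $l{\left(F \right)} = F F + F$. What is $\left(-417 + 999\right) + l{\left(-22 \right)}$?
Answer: $1044$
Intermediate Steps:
$l{\left(F \right)} = F + F^{2}$ ($l{\left(F \right)} = F^{2} + F = F + F^{2}$)
$\left(-417 + 999\right) + l{\left(-22 \right)} = \left(-417 + 999\right) - 22 \left(1 - 22\right) = 582 - -462 = 582 + 462 = 1044$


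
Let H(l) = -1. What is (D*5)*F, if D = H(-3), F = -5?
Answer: 25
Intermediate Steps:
D = -1
(D*5)*F = -1*5*(-5) = -5*(-5) = 25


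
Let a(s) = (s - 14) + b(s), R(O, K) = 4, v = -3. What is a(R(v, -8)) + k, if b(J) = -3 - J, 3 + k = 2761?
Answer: 2741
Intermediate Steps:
k = 2758 (k = -3 + 2761 = 2758)
a(s) = -17 (a(s) = (s - 14) + (-3 - s) = (-14 + s) + (-3 - s) = -17)
a(R(v, -8)) + k = -17 + 2758 = 2741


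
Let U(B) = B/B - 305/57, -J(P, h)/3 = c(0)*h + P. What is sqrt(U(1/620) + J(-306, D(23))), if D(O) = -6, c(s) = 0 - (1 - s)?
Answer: 2*sqrt(727491)/57 ≈ 29.927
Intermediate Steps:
c(s) = -1 + s (c(s) = 0 + (-1 + s) = -1 + s)
J(P, h) = -3*P + 3*h (J(P, h) = -3*((-1 + 0)*h + P) = -3*(-h + P) = -3*(P - h) = -3*P + 3*h)
U(B) = -248/57 (U(B) = 1 - 305*1/57 = 1 - 305/57 = -248/57)
sqrt(U(1/620) + J(-306, D(23))) = sqrt(-248/57 + (-3*(-306) + 3*(-6))) = sqrt(-248/57 + (918 - 18)) = sqrt(-248/57 + 900) = sqrt(51052/57) = 2*sqrt(727491)/57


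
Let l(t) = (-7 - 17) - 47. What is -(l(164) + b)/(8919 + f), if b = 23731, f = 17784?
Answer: -23660/26703 ≈ -0.88604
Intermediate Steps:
l(t) = -71 (l(t) = -24 - 47 = -71)
-(l(164) + b)/(8919 + f) = -(-71 + 23731)/(8919 + 17784) = -23660/26703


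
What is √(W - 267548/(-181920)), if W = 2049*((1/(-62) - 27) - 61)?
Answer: I*√89620010287257810/704940 ≈ 424.67*I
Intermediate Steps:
W = -11181393/62 (W = 2049*((-1/62 - 27) - 61) = 2049*(-1675/62 - 61) = 2049*(-5457/62) = -11181393/62 ≈ -1.8035e+5)
√(W - 267548/(-181920)) = √(-11181393/62 - 267548/(-181920)) = √(-11181393/62 - 267548*(-1/181920)) = √(-11181393/62 + 66887/45480) = √(-254262803323/1409880) = I*√89620010287257810/704940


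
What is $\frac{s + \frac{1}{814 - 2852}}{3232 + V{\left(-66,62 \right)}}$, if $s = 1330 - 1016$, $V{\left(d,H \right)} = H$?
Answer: $\frac{639931}{6713172} \approx 0.095325$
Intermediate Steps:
$s = 314$ ($s = 1330 - 1016 = 314$)
$\frac{s + \frac{1}{814 - 2852}}{3232 + V{\left(-66,62 \right)}} = \frac{314 + \frac{1}{814 - 2852}}{3232 + 62} = \frac{314 + \frac{1}{-2038}}{3294} = \left(314 - \frac{1}{2038}\right) \frac{1}{3294} = \frac{639931}{2038} \cdot \frac{1}{3294} = \frac{639931}{6713172}$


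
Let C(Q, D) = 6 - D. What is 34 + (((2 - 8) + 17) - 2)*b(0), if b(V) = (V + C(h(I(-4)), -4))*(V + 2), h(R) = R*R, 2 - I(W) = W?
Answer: 214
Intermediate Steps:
I(W) = 2 - W
h(R) = R²
b(V) = (2 + V)*(10 + V) (b(V) = (V + (6 - 1*(-4)))*(V + 2) = (V + (6 + 4))*(2 + V) = (V + 10)*(2 + V) = (10 + V)*(2 + V) = (2 + V)*(10 + V))
34 + (((2 - 8) + 17) - 2)*b(0) = 34 + (((2 - 8) + 17) - 2)*(20 + 0² + 12*0) = 34 + ((-6 + 17) - 2)*(20 + 0 + 0) = 34 + (11 - 2)*20 = 34 + 9*20 = 34 + 180 = 214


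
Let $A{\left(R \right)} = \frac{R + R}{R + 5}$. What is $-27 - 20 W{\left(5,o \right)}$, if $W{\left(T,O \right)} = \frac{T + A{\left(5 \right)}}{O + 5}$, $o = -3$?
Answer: $-87$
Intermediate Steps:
$A{\left(R \right)} = \frac{2 R}{5 + R}$
$W{\left(T,O \right)} = \frac{1 + T}{5 + O}$ ($W{\left(T,O \right)} = \frac{T + 2 \cdot 5 \frac{1}{5 + 5}}{O + 5} = \frac{T + 2 \cdot 5 \cdot \frac{1}{10}}{5 + O} = \frac{T + 1}{5 + O} = \frac{1 + T}{5 + O}$)
$-27 - 20 W{\left(5,o \right)} = -27 - 20 \frac{1 + 5}{5 - 3} = -27 - 20 \cdot \frac{1}{2} \cdot 6 = -27 - 60 = -87$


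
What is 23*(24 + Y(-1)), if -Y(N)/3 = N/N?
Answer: 483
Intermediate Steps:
Y(N) = -3 (Y(N) = -3*N/N = -3*1 = -3)
23*(24 + Y(-1)) = 23*(24 - 3) = 23*21 = 483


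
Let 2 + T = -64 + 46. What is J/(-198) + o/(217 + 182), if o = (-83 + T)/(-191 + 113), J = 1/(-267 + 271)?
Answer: 2803/1369368 ≈ 0.0020469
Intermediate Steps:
J = ¼ (J = 1/4 = ¼ ≈ 0.25000)
T = -20 (T = -2 + (-64 + 46) = -2 - 18 = -20)
o = 103/78 (o = (-83 - 20)/(-191 + 113) = -103/(-78) = -103*(-1/78) = 103/78 ≈ 1.3205)
J/(-198) + o/(217 + 182) = (¼)/(-198) + 103/(78*(217 + 182)) = (¼)*(-1/198) + (103/78)/399 = -1/792 + (103/78)*(1/399) = -1/792 + 103/31122 = 2803/1369368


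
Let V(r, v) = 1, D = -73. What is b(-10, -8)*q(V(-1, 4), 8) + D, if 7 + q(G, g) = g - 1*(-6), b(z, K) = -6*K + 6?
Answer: 305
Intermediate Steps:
b(z, K) = 6 - 6*K
q(G, g) = -1 + g (q(G, g) = -7 + (g - 1*(-6)) = -7 + (g + 6) = -7 + (6 + g) = -1 + g)
b(-10, -8)*q(V(-1, 4), 8) + D = (6 - 6*(-8))*(-1 + 8) - 73 = (6 + 48)*7 - 73 = 54*7 - 73 = 378 - 73 = 305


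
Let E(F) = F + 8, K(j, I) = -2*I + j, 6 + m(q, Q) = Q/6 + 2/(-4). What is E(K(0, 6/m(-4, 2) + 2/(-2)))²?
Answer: 195364/1369 ≈ 142.71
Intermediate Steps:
m(q, Q) = -13/2 + Q/6 (m(q, Q) = -6 + (Q/6 + 2/(-4)) = -6 + (Q*(⅙) + 2*(-¼)) = -6 + (Q/6 - ½) = -6 + (-½ + Q/6) = -13/2 + Q/6)
K(j, I) = j - 2*I
E(F) = 8 + F
E(K(0, 6/m(-4, 2) + 2/(-2)))² = (8 + (0 - 2*(6/(-13/2 + (⅙)*2) + 2/(-2))))² = (8 + (0 - 2*(6/(-13/2 + ⅓) + 2*(-½))))² = (8 + (0 - 2*(6/(-37/6) - 1)))² = (8 + (0 - 2*(6*(-6/37) - 1)))² = (8 + (0 - 2*(-36/37 - 1)))² = (8 + (0 - 2*(-73/37)))² = (8 + (0 + 146/37))² = (8 + 146/37)² = (442/37)² = 195364/1369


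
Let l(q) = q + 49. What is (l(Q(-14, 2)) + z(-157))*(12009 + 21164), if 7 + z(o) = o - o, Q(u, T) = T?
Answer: 1459612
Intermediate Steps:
l(q) = 49 + q
z(o) = -7 (z(o) = -7 + (o - o) = -7 + 0 = -7)
(l(Q(-14, 2)) + z(-157))*(12009 + 21164) = ((49 + 2) - 7)*(12009 + 21164) = (51 - 7)*33173 = 44*33173 = 1459612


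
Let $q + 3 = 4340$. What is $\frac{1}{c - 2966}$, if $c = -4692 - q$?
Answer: $- \frac{1}{11995} \approx -8.3368 \cdot 10^{-5}$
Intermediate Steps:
$q = 4337$ ($q = -3 + 4340 = 4337$)
$c = -9029$ ($c = -4692 - 4337 = -9029$)
$\frac{1}{c - 2966} = \frac{1}{-9029 - 2966} = \frac{1}{-11995} = - \frac{1}{11995}$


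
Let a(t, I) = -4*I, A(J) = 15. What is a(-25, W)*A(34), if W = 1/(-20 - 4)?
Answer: 5/2 ≈ 2.5000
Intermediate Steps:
W = -1/24 (W = 1/(-24) = -1/24 ≈ -0.041667)
a(-25, W)*A(34) = -4*(-1/24)*15 = (⅙)*15 = 5/2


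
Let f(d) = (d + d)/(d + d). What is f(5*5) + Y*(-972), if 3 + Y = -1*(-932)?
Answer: -902987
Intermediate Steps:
Y = 929 (Y = -3 - 1*(-932) = -3 + 932 = 929)
f(d) = 1 (f(d) = (2*d)/((2*d)) = (2*d)*(1/(2*d)) = 1)
f(5*5) + Y*(-972) = 1 + 929*(-972) = 1 - 902988 = -902987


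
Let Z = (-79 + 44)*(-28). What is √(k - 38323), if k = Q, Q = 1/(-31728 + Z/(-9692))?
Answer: I*√226492846357757802830/76877189 ≈ 195.76*I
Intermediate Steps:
Z = 980 (Z = -35*(-28) = 980)
Q = -2423/76877189 (Q = 1/(-31728 + 980/(-9692)) = 1/(-31728 + 980*(-1/9692)) = 1/(-31728 - 245/2423) = 1/(-76877189/2423) = -2423/76877189 ≈ -3.1518e-5)
k = -2423/76877189 ≈ -3.1518e-5
√(k - 38323) = √(-2423/76877189 - 38323) = √(-2946164516470/76877189) = I*√226492846357757802830/76877189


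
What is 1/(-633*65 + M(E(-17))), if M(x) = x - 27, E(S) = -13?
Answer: -1/41185 ≈ -2.4281e-5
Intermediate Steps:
M(x) = -27 + x
1/(-633*65 + M(E(-17))) = 1/(-633*65 + (-27 - 13)) = 1/(-41145 - 40) = 1/(-41185) = -1/41185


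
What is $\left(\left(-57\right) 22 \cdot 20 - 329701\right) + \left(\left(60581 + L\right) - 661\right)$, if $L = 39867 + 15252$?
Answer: $-239742$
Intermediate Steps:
$L = 55119$
$\left(\left(-57\right) 22 \cdot 20 - 329701\right) + \left(\left(60581 + L\right) - 661\right) = \left(\left(-57\right) 22 \cdot 20 - 329701\right) + \left(\left(60581 + 55119\right) - 661\right) = \left(\left(-1254\right) 20 - 329701\right) + \left(115700 - 661\right) = \left(-25080 - 329701\right) + 115039 = -354781 + 115039 = -239742$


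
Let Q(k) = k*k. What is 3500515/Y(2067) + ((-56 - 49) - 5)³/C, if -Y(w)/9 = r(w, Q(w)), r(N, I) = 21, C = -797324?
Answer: -63427115065/3424869 ≈ -18520.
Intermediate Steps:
Q(k) = k²
Y(w) = -189 (Y(w) = -9*21 = -189)
3500515/Y(2067) + ((-56 - 49) - 5)³/C = 3500515/(-189) + ((-56 - 49) - 5)³/(-797324) = 3500515*(-1/189) + (-105 - 5)³*(-1/797324) = -3500515/189 + (-110)³*(-1/797324) = -3500515/189 - 1331000*(-1/797324) = -3500515/189 + 30250/18121 = -63427115065/3424869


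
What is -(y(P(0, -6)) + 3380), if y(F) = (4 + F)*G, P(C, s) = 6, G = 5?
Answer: -3430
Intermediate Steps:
y(F) = 20 + 5*F (y(F) = (4 + F)*5 = 20 + 5*F)
-(y(P(0, -6)) + 3380) = -((20 + 5*6) + 3380) = -((20 + 30) + 3380) = -(50 + 3380) = -1*3430 = -3430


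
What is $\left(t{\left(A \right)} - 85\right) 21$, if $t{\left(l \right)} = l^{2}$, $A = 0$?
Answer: $-1785$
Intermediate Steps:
$\left(t{\left(A \right)} - 85\right) 21 = \left(0^{2} - 85\right) 21 = \left(0 - 85\right) 21 = \left(-85\right) 21 = -1785$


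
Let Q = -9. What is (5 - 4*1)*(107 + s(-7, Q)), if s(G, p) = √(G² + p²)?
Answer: 107 + √130 ≈ 118.40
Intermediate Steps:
(5 - 4*1)*(107 + s(-7, Q)) = (5 - 4*1)*(107 + √((-7)² + (-9)²)) = (5 - 4)*(107 + √(49 + 81)) = 1*(107 + √130) = 107 + √130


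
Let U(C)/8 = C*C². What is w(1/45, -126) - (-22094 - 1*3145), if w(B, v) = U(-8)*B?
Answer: 1131659/45 ≈ 25148.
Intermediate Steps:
U(C) = 8*C³ (U(C) = 8*(C*C²) = 8*C³)
w(B, v) = -4096*B (w(B, v) = (8*(-8)³)*B = (8*(-512))*B = -4096*B)
w(1/45, -126) - (-22094 - 1*3145) = -4096/45 - (-22094 - 1*3145) = -4096*1/45 - (-22094 - 3145) = -4096/45 - 1*(-25239) = -4096/45 + 25239 = 1131659/45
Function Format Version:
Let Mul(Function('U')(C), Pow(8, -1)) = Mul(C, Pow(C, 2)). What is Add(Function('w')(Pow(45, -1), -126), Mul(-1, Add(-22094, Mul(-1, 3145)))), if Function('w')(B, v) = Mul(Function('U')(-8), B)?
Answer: Rational(1131659, 45) ≈ 25148.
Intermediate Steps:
Function('U')(C) = Mul(8, Pow(C, 3)) (Function('U')(C) = Mul(8, Mul(C, Pow(C, 2))) = Mul(8, Pow(C, 3)))
Function('w')(B, v) = Mul(-4096, B) (Function('w')(B, v) = Mul(Mul(8, Pow(-8, 3)), B) = Mul(Mul(8, -512), B) = Mul(-4096, B))
Add(Function('w')(Pow(45, -1), -126), Mul(-1, Add(-22094, Mul(-1, 3145)))) = Add(Mul(-4096, Pow(45, -1)), Mul(-1, Add(-22094, Mul(-1, 3145)))) = Add(Mul(-4096, Rational(1, 45)), Mul(-1, Add(-22094, -3145))) = Add(Rational(-4096, 45), Mul(-1, -25239)) = Add(Rational(-4096, 45), 25239) = Rational(1131659, 45)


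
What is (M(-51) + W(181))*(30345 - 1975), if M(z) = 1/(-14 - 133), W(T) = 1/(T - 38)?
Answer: 113480/21021 ≈ 5.3984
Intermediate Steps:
W(T) = 1/(-38 + T)
M(z) = -1/147 (M(z) = 1/(-147) = -1/147)
(M(-51) + W(181))*(30345 - 1975) = (-1/147 + 1/(-38 + 181))*(30345 - 1975) = (-1/147 + 1/143)*28370 = (4/21021)*28370 = 113480/21021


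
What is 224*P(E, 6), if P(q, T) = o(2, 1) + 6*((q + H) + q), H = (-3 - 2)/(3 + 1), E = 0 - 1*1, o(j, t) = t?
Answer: -4144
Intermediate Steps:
E = -1 (E = 0 - 1 = -1)
H = -5/4 ≈ -1.2500
P(q, T) = -13/2 + 12*q (P(q, T) = 1 + 6*((q - 5/4) + q) = 1 + 6*((-5/4 + q) + q) = 1 + 6*(-5/4 + 2*q) = 1 + (-15/2 + 12*q) = -13/2 + 12*q)
224*P(E, 6) = 224*(-13/2 + 12*(-1)) = 224*(-13/2 - 12) = 224*(-37/2) = -4144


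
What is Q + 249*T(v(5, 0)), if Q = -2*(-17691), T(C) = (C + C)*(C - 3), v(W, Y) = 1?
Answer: 34386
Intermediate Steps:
T(C) = 2*C*(-3 + C) (T(C) = (2*C)*(-3 + C) = 2*C*(-3 + C))
Q = 35382
Q + 249*T(v(5, 0)) = 35382 + 249*(2*1*(-3 + 1)) = 35382 + 249*(2*1*(-2)) = 35382 + 249*(-4) = 35382 - 996 = 34386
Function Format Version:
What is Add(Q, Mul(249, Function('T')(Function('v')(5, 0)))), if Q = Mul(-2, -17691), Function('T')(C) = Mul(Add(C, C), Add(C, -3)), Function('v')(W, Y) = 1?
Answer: 34386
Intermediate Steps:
Function('T')(C) = Mul(2, C, Add(-3, C)) (Function('T')(C) = Mul(Mul(2, C), Add(-3, C)) = Mul(2, C, Add(-3, C)))
Q = 35382
Add(Q, Mul(249, Function('T')(Function('v')(5, 0)))) = Add(35382, Mul(249, Mul(2, 1, Add(-3, 1)))) = Add(35382, Mul(249, Mul(2, 1, -2))) = Add(35382, Mul(249, -4)) = Add(35382, -996) = 34386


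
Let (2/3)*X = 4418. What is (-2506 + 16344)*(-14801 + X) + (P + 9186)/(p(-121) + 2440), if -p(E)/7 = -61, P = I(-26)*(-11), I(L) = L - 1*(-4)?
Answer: -324291555576/2867 ≈ -1.1311e+8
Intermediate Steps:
X = 6627 (X = (3/2)*4418 = 6627)
I(L) = 4 + L (I(L) = L + 4 = 4 + L)
P = 242 (P = (4 - 26)*(-11) = -22*(-11) = 242)
p(E) = 427 (p(E) = -7*(-61) = 427)
(-2506 + 16344)*(-14801 + X) + (P + 9186)/(p(-121) + 2440) = (-2506 + 16344)*(-14801 + 6627) + (242 + 9186)/(427 + 2440) = 13838*(-8174) + 9428/2867 = -113111812 + 9428*(1/2867) = -113111812 + 9428/2867 = -324291555576/2867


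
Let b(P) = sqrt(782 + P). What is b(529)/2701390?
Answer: sqrt(1311)/2701390 ≈ 1.3403e-5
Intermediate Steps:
b(529)/2701390 = sqrt(782 + 529)/2701390 = sqrt(1311)*(1/2701390) = sqrt(1311)/2701390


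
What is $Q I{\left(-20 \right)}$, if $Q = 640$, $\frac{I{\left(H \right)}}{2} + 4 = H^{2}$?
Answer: $506880$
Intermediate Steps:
$I{\left(H \right)} = -8 + 2 H^{2}$
$Q I{\left(-20 \right)} = 640 \left(-8 + 2 \left(-20\right)^{2}\right) = 640 \left(-8 + 2 \cdot 400\right) = 640 \left(-8 + 800\right) = 640 \cdot 792 = 506880$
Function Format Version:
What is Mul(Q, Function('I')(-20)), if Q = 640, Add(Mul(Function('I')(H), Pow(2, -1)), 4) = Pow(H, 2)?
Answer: 506880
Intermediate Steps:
Function('I')(H) = Add(-8, Mul(2, Pow(H, 2)))
Mul(Q, Function('I')(-20)) = Mul(640, Add(-8, Mul(2, Pow(-20, 2)))) = Mul(640, Add(-8, Mul(2, 400))) = Mul(640, Add(-8, 800)) = Mul(640, 792) = 506880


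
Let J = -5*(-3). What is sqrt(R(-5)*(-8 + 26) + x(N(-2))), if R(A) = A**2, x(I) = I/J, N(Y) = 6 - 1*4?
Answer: 4*sqrt(6330)/15 ≈ 21.216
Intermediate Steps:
J = 15
N(Y) = 2 (N(Y) = 6 - 4 = 2)
x(I) = I/15
sqrt(R(-5)*(-8 + 26) + x(N(-2))) = sqrt((-5)**2*(-8 + 26) + (1/15)*2) = sqrt(25*18 + 2/15) = sqrt(450 + 2/15) = sqrt(6752/15) = 4*sqrt(6330)/15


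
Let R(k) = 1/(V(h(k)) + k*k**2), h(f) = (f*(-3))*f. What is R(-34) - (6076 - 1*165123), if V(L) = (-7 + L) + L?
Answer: 7355446608/46247 ≈ 1.5905e+5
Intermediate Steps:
h(f) = -3*f**2 (h(f) = (-3*f)*f = -3*f**2)
V(L) = -7 + 2*L
R(k) = 1/(-7 + k**3 - 6*k**2) (R(k) = 1/((-7 + 2*(-3*k**2)) + k*k**2) = 1/((-7 - 6*k**2) + k**3) = 1/(-7 + k**3 - 6*k**2))
R(-34) - (6076 - 1*165123) = 1/(-7 + (-34)**3 - 6*(-34)**2) - (6076 - 1*165123) = 1/(-7 - 39304 - 6*1156) - (6076 - 165123) = 1/(-7 - 39304 - 6936) - 1*(-159047) = 1/(-46247) + 159047 = -1/46247 + 159047 = 7355446608/46247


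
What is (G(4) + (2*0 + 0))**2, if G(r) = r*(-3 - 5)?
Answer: 1024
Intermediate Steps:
G(r) = -8*r (G(r) = r*(-8) = -8*r)
(G(4) + (2*0 + 0))**2 = (-8*4 + (2*0 + 0))**2 = (-32 + (0 + 0))**2 = (-32 + 0)**2 = (-32)**2 = 1024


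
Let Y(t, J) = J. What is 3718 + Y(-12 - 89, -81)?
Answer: 3637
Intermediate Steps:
3718 + Y(-12 - 89, -81) = 3718 - 81 = 3637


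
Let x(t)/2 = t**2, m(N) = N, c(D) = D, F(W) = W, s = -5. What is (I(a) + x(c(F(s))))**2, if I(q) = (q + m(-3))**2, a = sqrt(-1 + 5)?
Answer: 2601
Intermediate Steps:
a = 2 (a = sqrt(4) = 2)
x(t) = 2*t**2
I(q) = (-3 + q)**2 (I(q) = (q - 3)**2 = (-3 + q)**2)
(I(a) + x(c(F(s))))**2 = ((-3 + 2)**2 + 2*(-5)**2)**2 = ((-1)**2 + 2*25)**2 = (1 + 50)**2 = 51**2 = 2601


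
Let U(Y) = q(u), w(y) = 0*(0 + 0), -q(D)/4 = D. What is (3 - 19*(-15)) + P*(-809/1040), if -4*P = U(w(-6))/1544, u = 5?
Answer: 92490967/321152 ≈ 288.00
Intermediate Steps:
q(D) = -4*D
w(y) = 0 (w(y) = 0*0 = 0)
U(Y) = -20 (U(Y) = -4*5 = -20)
P = 5/1544 (P = -(-5)/1544 = -¼*(-5/386) = 5/1544 ≈ 0.0032383)
(3 - 19*(-15)) + P*(-809/1040) = (3 - 19*(-15)) + 5*(-809/1040)/1544 = (3 + 285) + 5*(-809*1/1040)/1544 = 288 + (5/1544)*(-809/1040) = 288 - 809/321152 = 92490967/321152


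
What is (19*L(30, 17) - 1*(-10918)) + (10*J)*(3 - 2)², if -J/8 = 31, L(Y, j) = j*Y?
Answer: 18128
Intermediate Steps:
L(Y, j) = Y*j
J = -248 (J = -8*31 = -248)
(19*L(30, 17) - 1*(-10918)) + (10*J)*(3 - 2)² = (19*(30*17) - 1*(-10918)) + (10*(-248))*(3 - 2)² = (19*510 + 10918) - 2480*1² = (9690 + 10918) - 2480*1 = 20608 - 2480 = 18128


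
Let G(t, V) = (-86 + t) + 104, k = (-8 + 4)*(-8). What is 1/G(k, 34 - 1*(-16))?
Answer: 1/50 ≈ 0.020000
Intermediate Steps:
k = 32 (k = -4*(-8) = 32)
G(t, V) = 18 + t
1/G(k, 34 - 1*(-16)) = 1/(18 + 32) = 1/50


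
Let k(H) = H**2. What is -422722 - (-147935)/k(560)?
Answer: -26513094253/62720 ≈ -4.2272e+5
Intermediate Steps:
-422722 - (-147935)/k(560) = -422722 - (-147935)/(560**2) = -422722 - (-147935)/313600 = -422722 - 1*(-29587/62720) = -422722 + 29587/62720 = -26513094253/62720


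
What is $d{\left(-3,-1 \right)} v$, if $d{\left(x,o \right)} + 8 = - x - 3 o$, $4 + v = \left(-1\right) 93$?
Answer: $194$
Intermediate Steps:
$v = -97$ ($v = -4 - 93 = -97$)
$d{\left(x,o \right)} = -8 - x - 3 o$ ($d{\left(x,o \right)} = -8 - \left(x + 3 o\right) = -8 - x - 3 o$)
$d{\left(-3,-1 \right)} v = \left(-8 - -3 - -3\right) \left(-97\right) = \left(-8 + 3 + 3\right) \left(-97\right) = \left(-2\right) \left(-97\right) = 194$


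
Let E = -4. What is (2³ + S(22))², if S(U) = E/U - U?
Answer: 24336/121 ≈ 201.12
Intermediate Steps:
S(U) = -U - 4/U (S(U) = -4/U - U = -U - 4/U)
(2³ + S(22))² = (2³ + (-1*22 - 4/22))² = (8 + (-22 - 4*1/22))² = (8 + (-22 - 2/11))² = (8 - 244/11)² = (-156/11)² = 24336/121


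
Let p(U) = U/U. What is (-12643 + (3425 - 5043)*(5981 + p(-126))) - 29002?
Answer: -9720521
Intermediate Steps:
p(U) = 1
(-12643 + (3425 - 5043)*(5981 + p(-126))) - 29002 = (-12643 + (3425 - 5043)*(5981 + 1)) - 29002 = (-12643 - 1618*5982) - 29002 = (-12643 - 9678876) - 29002 = -9691519 - 29002 = -9720521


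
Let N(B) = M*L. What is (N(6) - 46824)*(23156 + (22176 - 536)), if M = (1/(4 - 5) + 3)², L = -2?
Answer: -2097886272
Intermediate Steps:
M = 4 (M = (1/(-1) + 3)² = (-1 + 3)² = 2² = 4)
N(B) = -8 (N(B) = 4*(-2) = -8)
(N(6) - 46824)*(23156 + (22176 - 536)) = (-8 - 46824)*(23156 + (22176 - 536)) = -46832*(23156 + 21640) = -46832*44796 = -2097886272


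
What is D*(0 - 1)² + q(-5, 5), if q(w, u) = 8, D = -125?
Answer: -117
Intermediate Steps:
D*(0 - 1)² + q(-5, 5) = -125*(0 - 1)² + 8 = -125*(-1)² + 8 = -125*1 + 8 = -125 + 8 = -117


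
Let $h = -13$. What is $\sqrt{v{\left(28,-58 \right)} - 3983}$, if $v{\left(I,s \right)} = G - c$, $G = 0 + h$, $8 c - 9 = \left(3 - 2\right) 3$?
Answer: $\frac{i \sqrt{15990}}{2} \approx 63.226 i$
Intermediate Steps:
$c = \frac{3}{2}$ ($c = \frac{9}{8} + \frac{\left(3 - 2\right) 3}{8} = \frac{9}{8} + \frac{1 \cdot 3}{8} = \frac{9}{8} + \frac{1}{8} \cdot 3 = \frac{9}{8} + \frac{3}{8} = \frac{3}{2} \approx 1.5$)
$G = -13$ ($G = 0 - 13 = -13$)
$v{\left(I,s \right)} = - \frac{29}{2}$ ($v{\left(I,s \right)} = -13 - \frac{3}{2} = - \frac{29}{2}$)
$\sqrt{v{\left(28,-58 \right)} - 3983} = \sqrt{- \frac{29}{2} - 3983} = \sqrt{- \frac{7995}{2}} = \frac{i \sqrt{15990}}{2}$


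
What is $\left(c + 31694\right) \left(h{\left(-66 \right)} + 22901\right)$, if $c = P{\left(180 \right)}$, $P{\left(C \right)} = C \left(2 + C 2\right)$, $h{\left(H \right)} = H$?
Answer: $2211661090$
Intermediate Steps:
$P{\left(C \right)} = C \left(2 + 2 C\right)$
$c = 65160$ ($c = 2 \cdot 180 \left(1 + 180\right) = 2 \cdot 180 \cdot 181 = 65160$)
$\left(c + 31694\right) \left(h{\left(-66 \right)} + 22901\right) = \left(65160 + 31694\right) \left(-66 + 22901\right) = 96854 \cdot 22835 = 2211661090$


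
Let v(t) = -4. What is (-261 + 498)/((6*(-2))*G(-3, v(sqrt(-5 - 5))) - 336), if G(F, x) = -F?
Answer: -79/124 ≈ -0.63710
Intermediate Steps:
(-261 + 498)/((6*(-2))*G(-3, v(sqrt(-5 - 5))) - 336) = (-261 + 498)/((6*(-2))*(-1*(-3)) - 336) = 237/(-12*3 - 336) = 237/(-36 - 336) = 237/(-372) = 237*(-1/372) = -79/124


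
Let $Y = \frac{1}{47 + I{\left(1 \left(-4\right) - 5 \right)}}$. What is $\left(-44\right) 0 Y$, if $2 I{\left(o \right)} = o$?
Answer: $0$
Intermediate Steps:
$I{\left(o \right)} = \frac{o}{2}$
$Y = \frac{2}{85}$ ($Y = \frac{1}{47 + \frac{1 \left(-4\right) - 5}{2}} = \frac{1}{47 + \frac{-4 - 5}{2}} = \frac{1}{47 + \frac{1}{2} \left(-9\right)} = \frac{1}{47 - \frac{9}{2}} = \frac{1}{\frac{85}{2}} = \frac{2}{85} \approx 0.023529$)
$\left(-44\right) 0 Y = \left(-44\right) 0 \cdot \frac{2}{85} = 0 \cdot \frac{2}{85} = 0$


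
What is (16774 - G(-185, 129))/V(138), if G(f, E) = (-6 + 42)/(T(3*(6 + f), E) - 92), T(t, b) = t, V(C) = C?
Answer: 229367/1887 ≈ 121.55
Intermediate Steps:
G(f, E) = 36/(-74 + 3*f) (G(f, E) = (-6 + 42)/(3*(6 + f) - 92) = 36/((18 + 3*f) - 92) = 36/(-74 + 3*f))
(16774 - G(-185, 129))/V(138) = (16774 - 36/(-74 + 3*(-185)))/138 = (16774 - 36/(-74 - 555))*(1/138) = (16774 - 36/(-629))*(1/138) = (16774 - 36*(-1)/629)*(1/138) = (16774 - 1*(-36/629))*(1/138) = (16774 + 36/629)*(1/138) = (10550882/629)*(1/138) = 229367/1887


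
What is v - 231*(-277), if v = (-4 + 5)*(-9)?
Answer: 63978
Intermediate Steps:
v = -9 (v = 1*(-9) = -9)
v - 231*(-277) = -9 - 231*(-277) = -9 + 63987 = 63978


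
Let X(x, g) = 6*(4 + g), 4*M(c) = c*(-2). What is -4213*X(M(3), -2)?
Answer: -50556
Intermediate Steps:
M(c) = -c/2 (M(c) = (c*(-2))/4 = (-2*c)/4 = -c/2)
X(x, g) = 24 + 6*g
-4213*X(M(3), -2) = -4213*(24 + 6*(-2)) = -4213*(24 - 12) = -4213*12 = -50556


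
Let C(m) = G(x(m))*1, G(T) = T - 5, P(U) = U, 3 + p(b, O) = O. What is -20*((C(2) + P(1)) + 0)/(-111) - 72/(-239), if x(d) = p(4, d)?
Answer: -15908/26529 ≈ -0.59965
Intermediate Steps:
p(b, O) = -3 + O
x(d) = -3 + d
G(T) = -5 + T
C(m) = -8 + m (C(m) = (-5 + (-3 + m))*1 = (-8 + m)*1 = -8 + m)
-20*((C(2) + P(1)) + 0)/(-111) - 72/(-239) = -20*(((-8 + 2) + 1) + 0)/(-111) - 72/(-239) = -20*((-6 + 1) + 0)*(-1/111) - 72*(-1/239) = -20*(-5 + 0)*(-1/111) + 72/239 = -20*(-5)*(-1/111) + 72/239 = 100*(-1/111) + 72/239 = -100/111 + 72/239 = -15908/26529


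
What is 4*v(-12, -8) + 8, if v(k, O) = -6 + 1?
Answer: -12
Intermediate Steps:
v(k, O) = -5
4*v(-12, -8) + 8 = 4*(-5) + 8 = -20 + 8 = -12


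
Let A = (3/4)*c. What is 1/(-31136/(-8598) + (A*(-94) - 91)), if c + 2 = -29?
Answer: 8598/18039647 ≈ 0.00047662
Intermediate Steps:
c = -31 (c = -2 - 29 = -31)
A = -93/4 (A = (3/4)*(-31) = (3*(¼))*(-31) = (¾)*(-31) = -93/4 ≈ -23.250)
1/(-31136/(-8598) + (A*(-94) - 91)) = 1/(-31136/(-8598) + (-93/4*(-94) - 91)) = 1/(-31136*(-1/8598) + (4371/2 - 91)) = 1/(15568/4299 + 4189/2) = 1/(18039647/8598) = 8598/18039647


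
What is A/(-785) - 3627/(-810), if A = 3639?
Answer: -2231/14130 ≈ -0.15789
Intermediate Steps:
A/(-785) - 3627/(-810) = 3639/(-785) - 3627/(-810) = 3639*(-1/785) - 3627*(-1/810) = -3639/785 + 403/90 = -2231/14130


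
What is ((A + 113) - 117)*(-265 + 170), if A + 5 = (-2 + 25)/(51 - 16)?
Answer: 5548/7 ≈ 792.57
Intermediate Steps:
A = -152/35 (A = -5 + (-2 + 25)/(51 - 16) = -5 + 23/35 = -152/35 ≈ -4.3429)
((A + 113) - 117)*(-265 + 170) = ((-152/35 + 113) - 117)*(-265 + 170) = (3803/35 - 117)*(-95) = -292/35*(-95) = 5548/7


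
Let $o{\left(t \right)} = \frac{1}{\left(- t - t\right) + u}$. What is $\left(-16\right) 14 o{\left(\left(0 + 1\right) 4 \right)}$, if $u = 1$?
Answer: $32$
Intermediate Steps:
$o{\left(t \right)} = \frac{1}{1 - 2 t}$ ($o{\left(t \right)} = \frac{1}{\left(- t - t\right) + 1} = \frac{1}{- 2 t + 1} = \frac{1}{1 - 2 t}$)
$\left(-16\right) 14 o{\left(\left(0 + 1\right) 4 \right)} = \left(-16\right) 14 \left(- \frac{1}{-1 + 2 \left(0 + 1\right) 4}\right) = - 224 \left(- \frac{1}{-1 + 2 \cdot 1 \cdot 4}\right) = - 224 \left(- \frac{1}{-1 + 2 \cdot 4}\right) = - 224 \left(- \frac{1}{-1 + 8}\right) = - 224 \left(- \frac{1}{7}\right) = - 224 \left(\left(-1\right) \frac{1}{7}\right) = \left(-224\right) \left(- \frac{1}{7}\right) = 32$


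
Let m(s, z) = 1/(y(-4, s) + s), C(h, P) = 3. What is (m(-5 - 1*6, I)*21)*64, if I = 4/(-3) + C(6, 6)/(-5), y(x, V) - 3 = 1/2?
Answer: -896/5 ≈ -179.20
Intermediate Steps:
y(x, V) = 7/2 (y(x, V) = 3 + 1/2 = 7/2)
I = -29/15 (I = 4/(-3) + 3/(-5) = 4*(-1/3) + 3*(-1/5) = -4/3 - 3/5 = -29/15 ≈ -1.9333)
m(s, z) = 1/(7/2 + s)
(m(-5 - 1*6, I)*21)*64 = ((2/(7 + 2*(-5 - 1*6)))*21)*64 = ((2/(7 + 2*(-5 - 6)))*21)*64 = ((2/(7 + 2*(-11)))*21)*64 = ((2/(7 - 22))*21)*64 = ((2/(-15))*21)*64 = ((2*(-1/15))*21)*64 = -2/15*21*64 = -14/5*64 = -896/5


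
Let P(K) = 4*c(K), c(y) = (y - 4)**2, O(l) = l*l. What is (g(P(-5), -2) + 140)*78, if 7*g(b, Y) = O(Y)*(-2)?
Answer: 75816/7 ≈ 10831.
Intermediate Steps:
O(l) = l**2
c(y) = (-4 + y)**2
P(K) = 4*(-4 + K)**2
g(b, Y) = -2*Y**2/7 (g(b, Y) = (Y**2*(-2))/7 = (-2*Y**2)/7 = -2*Y**2/7)
(g(P(-5), -2) + 140)*78 = (-2/7*(-2)**2 + 140)*78 = (-2/7*4 + 140)*78 = (-8/7 + 140)*78 = (972/7)*78 = 75816/7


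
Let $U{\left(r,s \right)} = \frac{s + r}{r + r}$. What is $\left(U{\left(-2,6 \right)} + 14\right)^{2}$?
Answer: $169$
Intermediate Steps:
$U{\left(r,s \right)} = \frac{r + s}{2 r}$
$\left(U{\left(-2,6 \right)} + 14\right)^{2} = \left(\frac{-2 + 6}{2 \left(-2\right)} + 14\right)^{2} = \left(\frac{1}{2} \left(- \frac{1}{2}\right) 4 + 14\right)^{2} = \left(-1 + 14\right)^{2} = 13^{2} = 169$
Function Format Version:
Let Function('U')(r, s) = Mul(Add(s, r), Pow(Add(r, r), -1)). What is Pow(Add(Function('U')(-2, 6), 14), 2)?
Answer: 169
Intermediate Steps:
Function('U')(r, s) = Mul(Rational(1, 2), Pow(r, -1), Add(r, s)) (Function('U')(r, s) = Mul(Add(r, s), Pow(Mul(2, r), -1)) = Mul(Add(r, s), Mul(Rational(1, 2), Pow(r, -1))) = Mul(Rational(1, 2), Pow(r, -1), Add(r, s)))
Pow(Add(Function('U')(-2, 6), 14), 2) = Pow(Add(Mul(Rational(1, 2), Pow(-2, -1), Add(-2, 6)), 14), 2) = Pow(Add(Mul(Rational(1, 2), Rational(-1, 2), 4), 14), 2) = Pow(Add(-1, 14), 2) = Pow(13, 2) = 169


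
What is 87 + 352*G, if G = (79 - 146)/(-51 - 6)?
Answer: 28543/57 ≈ 500.75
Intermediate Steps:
G = 67/57 (G = -67/(-57) = -67*(-1/57) = 67/57 ≈ 1.1754)
87 + 352*G = 87 + 352*(67/57) = 87 + 23584/57 = 28543/57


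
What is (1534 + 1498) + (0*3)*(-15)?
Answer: 3032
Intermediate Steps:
(1534 + 1498) + (0*3)*(-15) = 3032 + 0*(-15) = 3032 + 0 = 3032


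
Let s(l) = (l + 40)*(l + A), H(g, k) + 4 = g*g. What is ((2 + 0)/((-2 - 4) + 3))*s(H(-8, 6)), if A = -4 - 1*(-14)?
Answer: -14000/3 ≈ -4666.7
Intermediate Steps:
H(g, k) = -4 + g² (H(g, k) = -4 + g*g = -4 + g²)
A = 10 (A = -4 + 14 = 10)
s(l) = (10 + l)*(40 + l) (s(l) = (l + 40)*(l + 10) = (40 + l)*(10 + l) = (10 + l)*(40 + l))
((2 + 0)/((-2 - 4) + 3))*s(H(-8, 6)) = ((2 + 0)/((-2 - 4) + 3))*(400 + (-4 + (-8)²)² + 50*(-4 + (-8)²)) = (2/(-6 + 3))*(400 + (-4 + 64)² + 50*(-4 + 64)) = (2/(-3))*(400 + 60² + 50*60) = (2*(-⅓))*(400 + 3600 + 3000) = -⅔*7000 = -14000/3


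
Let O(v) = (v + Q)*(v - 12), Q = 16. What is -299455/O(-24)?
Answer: -299455/288 ≈ -1039.8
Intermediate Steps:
O(v) = (-12 + v)*(16 + v) (O(v) = (v + 16)*(v - 12) = (16 + v)*(-12 + v) = (-12 + v)*(16 + v))
-299455/O(-24) = -299455/(-192 + (-24)² + 4*(-24)) = -299455/(-192 + 576 - 96) = -299455/288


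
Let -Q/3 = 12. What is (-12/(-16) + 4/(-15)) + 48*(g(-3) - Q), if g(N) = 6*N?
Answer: 51869/60 ≈ 864.48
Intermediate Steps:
Q = -36 (Q = -3*12 = -36)
(-12/(-16) + 4/(-15)) + 48*(g(-3) - Q) = (-12/(-16) + 4/(-15)) + 48*(6*(-3) - 1*(-36)) = (-12*(-1/16) + 4*(-1/15)) + 48*(-18 + 36) = (¾ - 4/15) + 48*18 = 29/60 + 864 = 51869/60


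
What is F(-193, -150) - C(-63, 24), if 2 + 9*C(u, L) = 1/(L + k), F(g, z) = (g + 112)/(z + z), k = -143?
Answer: 52817/107100 ≈ 0.49316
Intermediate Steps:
F(g, z) = (112 + g)/(2*z) (F(g, z) = (112 + g)/((2*z)) = (112 + g)*(1/(2*z)) = (112 + g)/(2*z))
C(u, L) = -2/9 + 1/(9*(-143 + L)) (C(u, L) = -2/9 + 1/(9*(L - 143)) = -2/9 + 1/(9*(-143 + L)))
F(-193, -150) - C(-63, 24) = (½)*(112 - 193)/(-150) - (287 - 2*24)/(9*(-143 + 24)) = (½)*(-1/150)*(-81) - (287 - 48)/(9*(-119)) = 27/100 - (-1)*239/(9*119) = 27/100 - 1*(-239/1071) = 27/100 + 239/1071 = 52817/107100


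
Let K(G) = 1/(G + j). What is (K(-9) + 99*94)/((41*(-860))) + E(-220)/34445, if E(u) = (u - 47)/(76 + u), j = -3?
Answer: -4471771/16946940 ≈ -0.26387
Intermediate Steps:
E(u) = (-47 + u)/(76 + u)
K(G) = 1/(-3 + G) (K(G) = 1/(G - 3) = 1/(-3 + G))
(K(-9) + 99*94)/((41*(-860))) + E(-220)/34445 = (1/(-3 - 9) + 99*94)/((41*(-860))) + ((-47 - 220)/(76 - 220))/34445 = (1/(-12) + 9306)/(-35260) + (-267/(-144))*(1/34445) = (-1/12 + 9306)*(-1/35260) - 1/144*(-267)*(1/34445) = (111671/12)*(-1/35260) + (89/48)*(1/34445) = -2597/9840 + 89/1653360 = -4471771/16946940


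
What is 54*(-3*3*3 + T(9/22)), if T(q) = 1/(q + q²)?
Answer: -42294/31 ≈ -1364.3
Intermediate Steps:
54*(-3*3*3 + T(9/22)) = 54*(-3*3*3 + 1/(((9/22))*(1 + 9/22))) = 54*(-9*3 + 1/(((9*(1/22)))*(1 + 9*(1/22)))) = 54*(-27 + 1/((9/22)*(1 + 9/22))) = 54*(-27 + 22/(9*(31/22))) = 54*(-27 + (22/9)*(22/31)) = 54*(-27 + 484/279) = 54*(-7049/279) = -42294/31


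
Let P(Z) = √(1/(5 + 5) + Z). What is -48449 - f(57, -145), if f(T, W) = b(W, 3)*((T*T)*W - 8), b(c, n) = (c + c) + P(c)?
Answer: -136671219 + 1413339*I*√1610/10 ≈ -1.3667e+8 + 5.671e+6*I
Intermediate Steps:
P(Z) = √(⅒ + Z) (P(Z) = √(1/10 + Z) = √(⅒ + Z))
b(c, n) = 2*c + √(10 + 100*c)/10 (b(c, n) = (c + c) + √(10 + 100*c)/10 = 2*c + √(10 + 100*c)/10)
f(T, W) = (-8 + W*T²)*(2*W + √(10 + 100*W)/10) (f(T, W) = (2*W + √(10 + 100*W)/10)*((T*T)*W - 8) = (2*W + √(10 + 100*W)/10)*(T²*W - 8) = (2*W + √(10 + 100*W)/10)*(W*T² - 8) = (2*W + √(10 + 100*W)/10)*(-8 + W*T²) = (-8 + W*T²)*(2*W + √(10 + 100*W)/10))
-48449 - f(57, -145) = -48449 - (-8 - 145*57²)*(√(10 + 100*(-145)) + 20*(-145))/10 = -48449 - (-8 - 145*3249)*(√(10 - 14500) - 2900)/10 = -48449 - (-8 - 471105)*(√(-14490) - 2900)/10 = -48449 - (-471113)*(3*I*√1610 - 2900)/10 = -48449 - (-471113)*(-2900 + 3*I*√1610)/10 = -48449 - (136622770 - 1413339*I*√1610/10) = -48449 + (-136622770 + 1413339*I*√1610/10) = -136671219 + 1413339*I*√1610/10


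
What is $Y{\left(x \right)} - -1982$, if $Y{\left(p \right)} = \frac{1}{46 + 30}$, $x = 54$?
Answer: $\frac{150633}{76} \approx 1982.0$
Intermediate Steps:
$Y{\left(p \right)} = \frac{1}{76}$
$Y{\left(x \right)} - -1982 = \frac{1}{76} - -1982 = \frac{1}{76} + 1982 = \frac{150633}{76}$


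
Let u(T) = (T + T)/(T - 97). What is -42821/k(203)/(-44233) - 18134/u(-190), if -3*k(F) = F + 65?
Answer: -15424001181823/1126172180 ≈ -13696.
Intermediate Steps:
k(F) = -65/3 - F/3 (k(F) = -(F + 65)/3 = -(65 + F)/3 = -65/3 - F/3)
u(T) = 2*T/(-97 + T) (u(T) = (2*T)/(-97 + T) = 2*T/(-97 + T))
-42821/k(203)/(-44233) - 18134/u(-190) = -42821/(-65/3 - ⅓*203)/(-44233) - 18134/(2*(-190)/(-97 - 190)) = -42821/(-65/3 - 203/3)*(-1/44233) - 18134/(2*(-190)/(-287)) = -42821/(-268/3)*(-1/44233) - 18134/(2*(-190)*(-1/287)) = -42821*(-3/268)*(-1/44233) - 18134/380/287 = (128463/268)*(-1/44233) - 18134*287/380 = -128463/11854444 - 2602229/190 = -15424001181823/1126172180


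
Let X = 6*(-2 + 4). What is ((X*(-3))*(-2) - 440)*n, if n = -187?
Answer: 68816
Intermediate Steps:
X = 12 (X = 6*2 = 12)
((X*(-3))*(-2) - 440)*n = ((12*(-3))*(-2) - 440)*(-187) = (-36*(-2) - 440)*(-187) = (72 - 440)*(-187) = -368*(-187) = 68816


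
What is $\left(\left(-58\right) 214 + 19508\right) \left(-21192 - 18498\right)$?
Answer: $-281640240$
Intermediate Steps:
$\left(\left(-58\right) 214 + 19508\right) \left(-21192 - 18498\right) = \left(-12412 + 19508\right) \left(-39690\right) = 7096 \left(-39690\right) = -281640240$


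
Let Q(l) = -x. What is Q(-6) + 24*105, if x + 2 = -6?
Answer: 2528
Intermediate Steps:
x = -8 (x = -2 - 6 = -8)
Q(l) = 8 (Q(l) = -1*(-8) = 8)
Q(-6) + 24*105 = 8 + 24*105 = 8 + 2520 = 2528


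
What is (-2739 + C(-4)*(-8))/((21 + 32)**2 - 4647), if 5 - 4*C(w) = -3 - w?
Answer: 2747/1838 ≈ 1.4946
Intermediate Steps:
C(w) = 2 + w/4 (C(w) = 5/4 - (-3 - w)/4 = 5/4 + (3/4 + w/4) = 2 + w/4)
(-2739 + C(-4)*(-8))/((21 + 32)**2 - 4647) = (-2739 + (2 + (1/4)*(-4))*(-8))/((21 + 32)**2 - 4647) = (-2739 + (2 - 1)*(-8))/(53**2 - 4647) = (-2739 + 1*(-8))/(2809 - 4647) = (-2739 - 8)/(-1838) = -2747*(-1/1838) = 2747/1838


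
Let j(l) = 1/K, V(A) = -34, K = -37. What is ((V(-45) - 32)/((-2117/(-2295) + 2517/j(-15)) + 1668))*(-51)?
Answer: -351135/9540949 ≈ -0.036803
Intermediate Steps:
j(l) = -1/37 (j(l) = 1/(-37) = -1/37)
((V(-45) - 32)/((-2117/(-2295) + 2517/j(-15)) + 1668))*(-51) = ((-34 - 32)/((-2117/(-2295) + 2517/(-1/37)) + 1668))*(-51) = -66/((-2117*(-1/2295) + 2517*(-37)) + 1668)*(-51) = -66/((2117/2295 - 93129) + 1668)*(-51) = -66/(-213728938/2295 + 1668)*(-51) = -66/(-209900878/2295)*(-51) = -66*(-2295/209900878)*(-51) = (6885/9540949)*(-51) = -351135/9540949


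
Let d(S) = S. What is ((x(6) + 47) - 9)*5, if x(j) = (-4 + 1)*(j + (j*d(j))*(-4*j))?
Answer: 13060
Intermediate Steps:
x(j) = -3*j + 12*j³ (x(j) = (-4 + 1)*(j + (j*j)*(-4*j)) = -3*(j + j²*(-4*j)) = -3*(j - 4*j³) = -3*j + 12*j³)
((x(6) + 47) - 9)*5 = (((-3*6 + 12*6³) + 47) - 9)*5 = (((-18 + 12*216) + 47) - 9)*5 = (((-18 + 2592) + 47) - 9)*5 = ((2574 + 47) - 9)*5 = (2621 - 9)*5 = 2612*5 = 13060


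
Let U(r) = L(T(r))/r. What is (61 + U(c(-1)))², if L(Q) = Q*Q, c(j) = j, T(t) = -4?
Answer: 2025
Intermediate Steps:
L(Q) = Q²
U(r) = 16/r (U(r) = (-4)²/r = 16/r)
(61 + U(c(-1)))² = (61 + 16/(-1))² = (61 + 16*(-1))² = (61 - 16)² = 45² = 2025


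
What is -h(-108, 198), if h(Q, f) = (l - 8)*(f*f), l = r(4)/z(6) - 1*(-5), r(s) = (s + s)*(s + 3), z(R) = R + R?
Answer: -65340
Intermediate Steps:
z(R) = 2*R
r(s) = 2*s*(3 + s) (r(s) = (2*s)*(3 + s) = 2*s*(3 + s))
l = 29/3 (l = (2*4*(3 + 4))/((2*6)) - 1*(-5) = (2*4*7)/12 + 5 = 56*(1/12) + 5 = 14/3 + 5 = 29/3 ≈ 9.6667)
h(Q, f) = 5*f²/3 (h(Q, f) = (29/3 - 8)*(f*f) = 5*f²/3)
-h(-108, 198) = -5*198²/3 = -5*39204/3 = -1*65340 = -65340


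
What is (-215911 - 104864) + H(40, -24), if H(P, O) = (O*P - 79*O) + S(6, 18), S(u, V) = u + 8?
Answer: -319825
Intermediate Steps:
S(u, V) = 8 + u
H(P, O) = 14 - 79*O + O*P (H(P, O) = (O*P - 79*O) + (8 + 6) = (-79*O + O*P) + 14 = 14 - 79*O + O*P)
(-215911 - 104864) + H(40, -24) = (-215911 - 104864) + (14 - 79*(-24) - 24*40) = -320775 + (14 + 1896 - 960) = -320775 + 950 = -319825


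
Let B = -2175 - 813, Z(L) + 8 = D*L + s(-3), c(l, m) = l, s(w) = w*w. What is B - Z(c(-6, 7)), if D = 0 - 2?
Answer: -3001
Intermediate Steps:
s(w) = w**2
D = -2
Z(L) = 1 - 2*L (Z(L) = -8 + (-2*L + (-3)**2) = -8 + (-2*L + 9) = -8 + (9 - 2*L) = 1 - 2*L)
B = -2988
B - Z(c(-6, 7)) = -2988 - (1 - 2*(-6)) = -2988 - (1 + 12) = -2988 - 1*13 = -2988 - 13 = -3001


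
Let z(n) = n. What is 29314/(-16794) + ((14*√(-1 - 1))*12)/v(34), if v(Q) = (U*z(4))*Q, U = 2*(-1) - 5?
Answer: -14657/8397 - 3*I*√2/17 ≈ -1.7455 - 0.24957*I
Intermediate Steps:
U = -7 (U = -2 - 5 = -7)
v(Q) = -28*Q (v(Q) = (-7*4)*Q = -28*Q)
29314/(-16794) + ((14*√(-1 - 1))*12)/v(34) = 29314/(-16794) + ((14*√(-1 - 1))*12)/((-28*34)) = 29314*(-1/16794) + ((14*√(-2))*12)/(-952) = -14657/8397 + ((14*(I*√2))*12)*(-1/952) = -14657/8397 + ((14*I*√2)*12)*(-1/952) = -14657/8397 + (168*I*√2)*(-1/952) = -14657/8397 - 3*I*√2/17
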